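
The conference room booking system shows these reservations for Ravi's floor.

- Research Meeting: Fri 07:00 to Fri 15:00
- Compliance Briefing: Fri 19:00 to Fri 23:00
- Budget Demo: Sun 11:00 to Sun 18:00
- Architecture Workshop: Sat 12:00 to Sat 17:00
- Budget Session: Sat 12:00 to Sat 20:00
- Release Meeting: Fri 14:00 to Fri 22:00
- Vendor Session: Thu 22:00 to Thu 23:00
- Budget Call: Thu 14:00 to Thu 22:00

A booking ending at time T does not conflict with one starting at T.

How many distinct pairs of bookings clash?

3

Sorted by start: Budget Call, Vendor Session, Research Meeting, Release Meeting, Compliance Briefing, Budget Session, Architecture Workshop, Budget Demo.
Vendor Session starts exactly when Budget Call ends (back-to-back, no overlap), so Budget Call has no further overlaps.
Research Meeting starts after Vendor Session ends, so Vendor Session has no further overlaps.
Release Meeting starts before Research Meeting ends → Research Meeting and Release Meeting overlap.
Compliance Briefing starts after Research Meeting ends, so Research Meeting has no further overlaps.
Compliance Briefing starts before Release Meeting ends → Release Meeting and Compliance Briefing overlap.
Budget Session starts after Release Meeting ends, so Release Meeting has no further overlaps.
Budget Session starts after Compliance Briefing ends, so Compliance Briefing has no further overlaps.
Architecture Workshop starts before Budget Session ends → Budget Session and Architecture Workshop overlap.
Budget Demo starts after Budget Session ends.
Budget Demo starts after Architecture Workshop ends.
Overlapping pairs: Architecture Workshop & Budget Session, Compliance Briefing & Release Meeting, Release Meeting & Research Meeting — 3 in total.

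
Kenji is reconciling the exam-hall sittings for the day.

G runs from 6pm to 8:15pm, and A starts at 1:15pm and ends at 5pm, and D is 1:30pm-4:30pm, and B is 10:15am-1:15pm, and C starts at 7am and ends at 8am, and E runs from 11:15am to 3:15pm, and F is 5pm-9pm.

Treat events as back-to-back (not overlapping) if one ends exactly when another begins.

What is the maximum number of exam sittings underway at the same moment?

3

Sweep the timeline, counting +1 at each start and −1 at each end (ends before starts at a tie):
7am start C → 1
8am end C → 0
10:15am start B → 1
11:15am start E → 2
1:15pm end B → 1
1:15pm start A → 2
1:30pm start D → 3
3:15pm end E → 2
4:30pm end D → 1
5pm end A → 0
5pm start F → 1
6pm start G → 2
8:15pm end G → 1
9pm end F → 0
Peak is 3, at 1:30pm (A, D, E).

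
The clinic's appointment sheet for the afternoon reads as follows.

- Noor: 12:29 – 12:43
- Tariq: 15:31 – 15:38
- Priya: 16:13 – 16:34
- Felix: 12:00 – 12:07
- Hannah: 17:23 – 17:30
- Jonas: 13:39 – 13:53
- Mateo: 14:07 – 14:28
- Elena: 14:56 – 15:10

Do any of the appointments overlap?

Sorted by start: Felix, Noor, Jonas, Mateo, Elena, Tariq, Priya, Hannah.
Noor starts after Felix ends; Felix is clear from here.
Jonas starts after Noor ends; Noor is clear from here.
Mateo starts after Jonas ends; Jonas is clear from here.
Elena starts after Mateo ends; Mateo is clear from here.
Tariq starts after Elena ends; Elena is clear from here.
Priya starts after Tariq ends; Tariq is clear from here.
Hannah starts after Priya ends.
Every pair is clear; the schedule has no overlaps.

No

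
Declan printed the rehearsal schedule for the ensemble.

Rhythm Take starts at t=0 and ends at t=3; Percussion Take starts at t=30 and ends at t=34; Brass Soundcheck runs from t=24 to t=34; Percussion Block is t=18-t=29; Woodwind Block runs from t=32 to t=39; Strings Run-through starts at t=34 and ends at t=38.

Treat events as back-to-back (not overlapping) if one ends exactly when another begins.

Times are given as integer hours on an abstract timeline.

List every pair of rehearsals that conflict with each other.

Brass Soundcheck & Percussion Block, Brass Soundcheck & Percussion Take, Brass Soundcheck & Woodwind Block, Percussion Take & Woodwind Block, Strings Run-through & Woodwind Block

Sorted by start: Rhythm Take, Percussion Block, Brass Soundcheck, Percussion Take, Woodwind Block, Strings Run-through.
Percussion Block starts after Rhythm Take ends — done with Rhythm Take.
Brass Soundcheck starts before Percussion Block ends → Percussion Block and Brass Soundcheck overlap.
Percussion Take starts after Percussion Block ends — done with Percussion Block.
Percussion Take starts before Brass Soundcheck ends → Brass Soundcheck and Percussion Take overlap.
Woodwind Block starts before Brass Soundcheck ends → Brass Soundcheck and Woodwind Block overlap.
Strings Run-through starts exactly when Brass Soundcheck ends (back-to-back, no overlap).
Woodwind Block starts before Percussion Take ends → Percussion Take and Woodwind Block overlap.
Strings Run-through starts exactly when Percussion Take ends (back-to-back, no overlap).
Strings Run-through starts before Woodwind Block ends → Woodwind Block and Strings Run-through overlap.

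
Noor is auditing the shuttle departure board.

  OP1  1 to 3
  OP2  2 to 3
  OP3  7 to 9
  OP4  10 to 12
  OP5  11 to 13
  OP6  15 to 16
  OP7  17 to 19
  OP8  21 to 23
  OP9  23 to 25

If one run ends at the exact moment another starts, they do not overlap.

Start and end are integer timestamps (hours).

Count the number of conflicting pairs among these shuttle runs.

Sorted by start: OP1, OP2, OP3, OP4, OP5, OP6, OP7, OP8, OP9.
OP2 starts before OP1 ends → OP1 and OP2 overlap.
OP3 starts after OP1 ends — done with OP1.
OP3 starts after OP2 ends — done with OP2.
OP4 starts after OP3 ends — done with OP3.
OP5 starts before OP4 ends → OP4 and OP5 overlap.
OP6 starts after OP4 ends — done with OP4.
OP6 starts after OP5 ends — done with OP5.
OP7 starts after OP6 ends — done with OP6.
OP8 starts after OP7 ends — done with OP7.
OP9 starts exactly when OP8 ends (back-to-back, no overlap).
Overlapping pairs: OP1 & OP2, OP4 & OP5 — 2 in total.

2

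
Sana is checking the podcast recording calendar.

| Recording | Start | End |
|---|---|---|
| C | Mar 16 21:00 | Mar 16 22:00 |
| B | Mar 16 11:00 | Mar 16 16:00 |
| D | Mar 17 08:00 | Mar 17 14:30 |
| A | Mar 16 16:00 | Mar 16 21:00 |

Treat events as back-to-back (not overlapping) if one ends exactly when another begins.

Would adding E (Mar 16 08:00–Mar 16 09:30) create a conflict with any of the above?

B: starts Mar 16 11:00 at or after E ends Mar 16 09:30 → clear.
A: starts Mar 16 16:00 at or after E ends Mar 16 09:30 → clear.
C: starts Mar 16 21:00 at or after E ends Mar 16 09:30 → clear.
D: starts Mar 17 08:00 at or after E ends Mar 16 09:30 → clear.

No — it doesn't clash with anything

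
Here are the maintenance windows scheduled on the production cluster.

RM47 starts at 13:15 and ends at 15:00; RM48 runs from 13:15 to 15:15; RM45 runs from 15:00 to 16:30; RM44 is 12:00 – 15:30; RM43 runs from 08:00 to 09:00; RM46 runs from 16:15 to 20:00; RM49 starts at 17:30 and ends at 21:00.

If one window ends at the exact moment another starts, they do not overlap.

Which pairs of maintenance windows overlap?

Sorted by start: RM43, RM44, RM47, RM48, RM45, RM46, RM49.
RM44 starts after RM43 ends, so nothing later overlaps RM43 either.
RM47 starts before RM44 ends → RM44 and RM47 overlap.
RM48 starts before RM44 ends → RM44 and RM48 overlap.
RM45 starts before RM44 ends → RM44 and RM45 overlap.
RM46 starts after RM44 ends, so nothing later overlaps RM44 either.
RM48 starts before RM47 ends → RM47 and RM48 overlap.
RM45 starts exactly when RM47 ends (back-to-back, no overlap), so nothing later overlaps RM47 either.
RM45 starts before RM48 ends → RM48 and RM45 overlap.
RM46 starts after RM48 ends, so nothing later overlaps RM48 either.
RM46 starts before RM45 ends → RM45 and RM46 overlap.
RM49 starts after RM45 ends.
RM49 starts before RM46 ends → RM46 and RM49 overlap.

RM44 & RM45, RM44 & RM47, RM44 & RM48, RM45 & RM46, RM45 & RM48, RM46 & RM49, RM47 & RM48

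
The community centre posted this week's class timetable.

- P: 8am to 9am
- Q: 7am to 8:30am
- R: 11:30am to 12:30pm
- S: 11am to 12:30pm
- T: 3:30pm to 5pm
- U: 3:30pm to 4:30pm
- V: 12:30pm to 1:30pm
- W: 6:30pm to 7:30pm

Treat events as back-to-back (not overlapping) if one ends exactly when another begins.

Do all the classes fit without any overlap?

Sorted by start: Q, P, S, R, V, T, U, W.
P starts before Q ends → Q and P overlap.
That's a conflict, so the schedule is not conflict-free.

No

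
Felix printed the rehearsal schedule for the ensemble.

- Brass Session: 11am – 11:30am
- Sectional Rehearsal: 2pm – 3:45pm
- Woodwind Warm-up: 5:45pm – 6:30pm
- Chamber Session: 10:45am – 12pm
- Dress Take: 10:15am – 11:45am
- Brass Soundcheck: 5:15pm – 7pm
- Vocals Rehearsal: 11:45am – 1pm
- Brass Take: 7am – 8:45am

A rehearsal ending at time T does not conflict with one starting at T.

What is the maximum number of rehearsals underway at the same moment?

Sweep the timeline, counting +1 at each start and −1 at each end (ends before starts at a tie):
7am start Brass Take → 1
8:45am end Brass Take → 0
10:15am start Dress Take → 1
10:45am start Chamber Session → 2
11am start Brass Session → 3
11:30am end Brass Session → 2
11:45am end Dress Take → 1
11:45am start Vocals Rehearsal → 2
12pm end Chamber Session → 1
1pm end Vocals Rehearsal → 0
2pm start Sectional Rehearsal → 1
3:45pm end Sectional Rehearsal → 0
5:15pm start Brass Soundcheck → 1
5:45pm start Woodwind Warm-up → 2
6:30pm end Woodwind Warm-up → 1
7pm end Brass Soundcheck → 0
Peak is 3, at 11am (Brass Session, Chamber Session, Dress Take).

3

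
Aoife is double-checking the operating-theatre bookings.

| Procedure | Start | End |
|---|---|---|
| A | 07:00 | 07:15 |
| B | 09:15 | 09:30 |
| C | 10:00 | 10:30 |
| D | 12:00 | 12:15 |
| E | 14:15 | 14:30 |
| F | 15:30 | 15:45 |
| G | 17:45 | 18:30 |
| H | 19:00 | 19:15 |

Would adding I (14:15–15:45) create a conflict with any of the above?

Yes — it overlaps E, F

A: ends 07:15 at or before I starts 14:15 → clear.
B: ends 09:30 at or before I starts 14:15 → clear.
C: ends 10:30 at or before I starts 14:15 → clear.
D: ends 12:15 at or before I starts 14:15 → clear.
E: starts 14:15 before I ends 15:45, and ends 14:30 after I starts 14:15 → overlap.
F: starts 15:30 before I ends 15:45, and ends 15:45 after I starts 14:15 → overlap.
G: starts 17:45 at or after I ends 15:45 → clear.
H: starts 19:00 at or after I ends 15:45 → clear.
I overlaps E, F.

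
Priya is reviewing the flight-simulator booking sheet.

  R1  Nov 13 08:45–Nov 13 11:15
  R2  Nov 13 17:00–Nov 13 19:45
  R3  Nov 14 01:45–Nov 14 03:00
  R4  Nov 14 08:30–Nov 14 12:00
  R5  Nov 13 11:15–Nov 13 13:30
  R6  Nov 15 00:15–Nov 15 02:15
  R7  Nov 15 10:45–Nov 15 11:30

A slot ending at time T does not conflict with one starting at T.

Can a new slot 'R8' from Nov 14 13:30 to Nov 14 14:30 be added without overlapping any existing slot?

Yes — the slot is free

R1: ends Nov 13 11:15 at or before R8 starts Nov 14 13:30 → clear.
R5: ends Nov 13 13:30 at or before R8 starts Nov 14 13:30 → clear.
R2: ends Nov 13 19:45 at or before R8 starts Nov 14 13:30 → clear.
R3: ends Nov 14 03:00 at or before R8 starts Nov 14 13:30 → clear.
R4: ends Nov 14 12:00 at or before R8 starts Nov 14 13:30 → clear.
R6: starts Nov 15 00:15 at or after R8 ends Nov 14 14:30 → clear.
R7: starts Nov 15 10:45 at or after R8 ends Nov 14 14:30 → clear.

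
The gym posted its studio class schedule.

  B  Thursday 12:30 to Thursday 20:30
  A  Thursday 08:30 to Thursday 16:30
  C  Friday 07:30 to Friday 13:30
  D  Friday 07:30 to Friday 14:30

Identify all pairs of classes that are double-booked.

A & B, C & D

Sorted by start: A, B, C, D.
B starts before A ends → A and B overlap.
C starts after A ends, so nothing later overlaps A either.
C starts after B ends, so nothing later overlaps B either.
D starts before C ends → C and D overlap.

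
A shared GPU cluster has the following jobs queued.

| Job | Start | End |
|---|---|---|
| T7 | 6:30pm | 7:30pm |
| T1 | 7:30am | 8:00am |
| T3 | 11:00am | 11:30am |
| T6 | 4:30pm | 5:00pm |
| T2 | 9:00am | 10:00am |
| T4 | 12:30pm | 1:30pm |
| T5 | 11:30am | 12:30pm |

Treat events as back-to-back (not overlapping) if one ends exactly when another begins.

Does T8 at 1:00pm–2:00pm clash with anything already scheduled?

Yes — it overlaps T4

T1: ends 8:00am at or before T8 starts 1:00pm → clear.
T2: ends 10:00am at or before T8 starts 1:00pm → clear.
T3: ends 11:30am at or before T8 starts 1:00pm → clear.
T5: ends 12:30pm at or before T8 starts 1:00pm → clear.
T4: starts 12:30pm before T8 ends 2:00pm, and ends 1:30pm after T8 starts 1:00pm → overlap.
T6: starts 4:30pm at or after T8 ends 2:00pm → clear.
T7: starts 6:30pm at or after T8 ends 2:00pm → clear.
T8 overlaps T4.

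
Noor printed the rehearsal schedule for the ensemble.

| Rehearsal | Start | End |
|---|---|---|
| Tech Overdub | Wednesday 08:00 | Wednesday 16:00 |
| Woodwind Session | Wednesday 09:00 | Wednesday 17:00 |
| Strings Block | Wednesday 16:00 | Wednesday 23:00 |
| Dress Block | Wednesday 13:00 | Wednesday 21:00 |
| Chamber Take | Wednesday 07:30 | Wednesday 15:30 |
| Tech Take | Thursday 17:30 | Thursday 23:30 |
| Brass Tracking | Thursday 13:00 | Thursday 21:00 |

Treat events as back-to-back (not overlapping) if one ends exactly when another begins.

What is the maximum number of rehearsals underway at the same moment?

4

Sort all start/end points and keep a running count:
Wednesday 07:30 start Chamber Take → 1
Wednesday 08:00 start Tech Overdub → 2
Wednesday 09:00 start Woodwind Session → 3
Wednesday 13:00 start Dress Block → 4
Wednesday 15:30 end Chamber Take → 3
Wednesday 16:00 end Tech Overdub → 2
Wednesday 16:00 start Strings Block → 3
Wednesday 17:00 end Woodwind Session → 2
Wednesday 21:00 end Dress Block → 1
Wednesday 23:00 end Strings Block → 0
Thursday 13:00 start Brass Tracking → 1
Thursday 17:30 start Tech Take → 2
Thursday 21:00 end Brass Tracking → 1
Thursday 23:30 end Tech Take → 0
Peak is 4, at Wednesday 13:00 (Chamber Take, Dress Block, Tech Overdub, Woodwind Session).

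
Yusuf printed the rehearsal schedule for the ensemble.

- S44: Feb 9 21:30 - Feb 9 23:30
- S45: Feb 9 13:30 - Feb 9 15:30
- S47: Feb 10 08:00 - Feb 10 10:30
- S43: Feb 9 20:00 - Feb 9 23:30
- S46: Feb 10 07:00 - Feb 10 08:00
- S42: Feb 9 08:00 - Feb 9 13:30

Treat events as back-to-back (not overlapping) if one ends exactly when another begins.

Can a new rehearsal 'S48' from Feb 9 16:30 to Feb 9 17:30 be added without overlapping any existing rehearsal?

Yes — the slot is free

S42: ends Feb 9 13:30 at or before S48 starts Feb 9 16:30 → clear.
S45: ends Feb 9 15:30 at or before S48 starts Feb 9 16:30 → clear.
S43: starts Feb 9 20:00 at or after S48 ends Feb 9 17:30 → clear.
S44: starts Feb 9 21:30 at or after S48 ends Feb 9 17:30 → clear.
S46: starts Feb 10 07:00 at or after S48 ends Feb 9 17:30 → clear.
S47: starts Feb 10 08:00 at or after S48 ends Feb 9 17:30 → clear.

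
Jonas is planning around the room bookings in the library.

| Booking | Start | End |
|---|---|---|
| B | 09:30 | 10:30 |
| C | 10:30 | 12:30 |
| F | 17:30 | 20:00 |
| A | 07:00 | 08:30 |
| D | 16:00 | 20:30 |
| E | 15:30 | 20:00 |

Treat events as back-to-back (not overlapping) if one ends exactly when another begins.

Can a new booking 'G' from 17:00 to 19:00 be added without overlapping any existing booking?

A: ends 08:30 at or before G starts 17:00 → clear.
B: ends 10:30 at or before G starts 17:00 → clear.
C: ends 12:30 at or before G starts 17:00 → clear.
E: starts 15:30 before G ends 19:00, and ends 20:00 after G starts 17:00 → overlap.
D: starts 16:00 before G ends 19:00, and ends 20:30 after G starts 17:00 → overlap.
F: starts 17:30 before G ends 19:00, and ends 20:00 after G starts 17:00 → overlap.
G overlaps D, E, F.

No — it overlaps D, E, F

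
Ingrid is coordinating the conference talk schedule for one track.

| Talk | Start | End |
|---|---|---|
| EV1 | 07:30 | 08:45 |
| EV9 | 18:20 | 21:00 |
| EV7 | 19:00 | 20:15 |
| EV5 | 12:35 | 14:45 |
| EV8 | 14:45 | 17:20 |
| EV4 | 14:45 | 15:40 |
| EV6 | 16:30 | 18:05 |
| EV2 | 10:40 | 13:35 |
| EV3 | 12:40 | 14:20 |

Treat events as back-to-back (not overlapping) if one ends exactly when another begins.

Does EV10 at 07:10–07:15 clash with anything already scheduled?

No — it doesn't clash with anything

EV1: starts 07:30 at or after EV10 ends 07:15 → clear.
EV2: starts 10:40 at or after EV10 ends 07:15 → clear.
EV5: starts 12:35 at or after EV10 ends 07:15 → clear.
EV3: starts 12:40 at or after EV10 ends 07:15 → clear.
EV4: starts 14:45 at or after EV10 ends 07:15 → clear.
EV8: starts 14:45 at or after EV10 ends 07:15 → clear.
EV6: starts 16:30 at or after EV10 ends 07:15 → clear.
EV9: starts 18:20 at or after EV10 ends 07:15 → clear.
EV7: starts 19:00 at or after EV10 ends 07:15 → clear.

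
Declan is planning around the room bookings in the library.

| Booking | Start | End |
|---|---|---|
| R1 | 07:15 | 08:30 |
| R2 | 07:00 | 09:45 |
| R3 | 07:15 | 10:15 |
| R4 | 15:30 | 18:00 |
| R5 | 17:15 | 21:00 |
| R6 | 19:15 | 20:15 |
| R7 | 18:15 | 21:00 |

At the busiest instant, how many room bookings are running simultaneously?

3

Sweep the timeline, counting +1 at each start and −1 at each end (ends before starts at a tie):
07:00 start R2 → 1
07:15 start R1 → 2
07:15 start R3 → 3
08:30 end R1 → 2
09:45 end R2 → 1
10:15 end R3 → 0
15:30 start R4 → 1
17:15 start R5 → 2
18:00 end R4 → 1
18:15 start R7 → 2
19:15 start R6 → 3
20:15 end R6 → 2
21:00 end R5 → 1
21:00 end R7 → 0
Peak is 3, at 07:15 (R1, R2, R3).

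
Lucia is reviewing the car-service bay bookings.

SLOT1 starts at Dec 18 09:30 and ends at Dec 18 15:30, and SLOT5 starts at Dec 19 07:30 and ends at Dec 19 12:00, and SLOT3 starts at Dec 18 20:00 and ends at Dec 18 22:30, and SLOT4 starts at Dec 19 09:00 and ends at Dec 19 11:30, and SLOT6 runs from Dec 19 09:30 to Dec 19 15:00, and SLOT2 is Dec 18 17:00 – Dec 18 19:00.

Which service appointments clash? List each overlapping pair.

SLOT4 & SLOT5, SLOT4 & SLOT6, SLOT5 & SLOT6

Check each pair: they overlap iff neither finishes before the other starts.
Sorted by start: SLOT1, SLOT2, SLOT3, SLOT5, SLOT4, SLOT6.
SLOT2 starts after SLOT1 ends, so nothing later overlaps SLOT1 either.
SLOT3 starts after SLOT2 ends, so nothing later overlaps SLOT2 either.
SLOT5 starts after SLOT3 ends, so nothing later overlaps SLOT3 either.
SLOT4 starts before SLOT5 ends → SLOT5 and SLOT4 overlap.
SLOT6 starts before SLOT5 ends → SLOT5 and SLOT6 overlap.
SLOT6 starts before SLOT4 ends → SLOT4 and SLOT6 overlap.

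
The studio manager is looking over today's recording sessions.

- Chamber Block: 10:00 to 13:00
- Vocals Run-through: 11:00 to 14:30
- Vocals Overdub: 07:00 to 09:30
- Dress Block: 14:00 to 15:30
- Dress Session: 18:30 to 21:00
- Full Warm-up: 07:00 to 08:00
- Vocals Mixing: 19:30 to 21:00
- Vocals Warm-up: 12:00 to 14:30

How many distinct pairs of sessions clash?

7

Two intervals overlap when each starts before the other ends.
Sorted by start: Vocals Overdub, Full Warm-up, Chamber Block, Vocals Run-through, Vocals Warm-up, Dress Block, Dress Session, Vocals Mixing.
Full Warm-up starts before Vocals Overdub ends → Vocals Overdub and Full Warm-up overlap.
Chamber Block starts after Vocals Overdub ends, so nothing later overlaps Vocals Overdub either.
Chamber Block starts after Full Warm-up ends, so nothing later overlaps Full Warm-up either.
Vocals Run-through starts before Chamber Block ends → Chamber Block and Vocals Run-through overlap.
Vocals Warm-up starts before Chamber Block ends → Chamber Block and Vocals Warm-up overlap.
Dress Block starts after Chamber Block ends, so nothing later overlaps Chamber Block either.
Vocals Warm-up starts before Vocals Run-through ends → Vocals Run-through and Vocals Warm-up overlap.
Dress Block starts before Vocals Run-through ends → Vocals Run-through and Dress Block overlap.
Dress Session starts after Vocals Run-through ends, so nothing later overlaps Vocals Run-through either.
Dress Block starts before Vocals Warm-up ends → Vocals Warm-up and Dress Block overlap.
Dress Session starts after Vocals Warm-up ends, so nothing later overlaps Vocals Warm-up either.
Dress Session starts after Dress Block ends, so nothing later overlaps Dress Block either.
Vocals Mixing starts before Dress Session ends → Dress Session and Vocals Mixing overlap.
Overlapping pairs: Chamber Block & Vocals Run-through, Chamber Block & Vocals Warm-up, Dress Block & Vocals Run-through, Dress Block & Vocals Warm-up, Dress Session & Vocals Mixing, Full Warm-up & Vocals Overdub, Vocals Run-through & Vocals Warm-up — 7 in total.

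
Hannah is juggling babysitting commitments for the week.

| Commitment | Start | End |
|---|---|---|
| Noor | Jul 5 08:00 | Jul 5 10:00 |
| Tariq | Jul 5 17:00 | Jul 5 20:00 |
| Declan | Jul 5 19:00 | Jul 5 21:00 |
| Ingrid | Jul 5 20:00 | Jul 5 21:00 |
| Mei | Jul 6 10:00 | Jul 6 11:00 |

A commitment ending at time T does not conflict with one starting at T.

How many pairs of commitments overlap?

2

Sorted by start: Noor, Tariq, Declan, Ingrid, Mei.
Tariq starts after Noor ends, so nothing later overlaps Noor either.
Declan starts before Tariq ends → Tariq and Declan overlap.
Ingrid starts exactly when Tariq ends (back-to-back, no overlap), so nothing later overlaps Tariq either.
Ingrid starts before Declan ends → Declan and Ingrid overlap.
Mei starts after Declan ends.
Mei starts after Ingrid ends.
Overlapping pairs: Declan & Ingrid, Declan & Tariq — 2 in total.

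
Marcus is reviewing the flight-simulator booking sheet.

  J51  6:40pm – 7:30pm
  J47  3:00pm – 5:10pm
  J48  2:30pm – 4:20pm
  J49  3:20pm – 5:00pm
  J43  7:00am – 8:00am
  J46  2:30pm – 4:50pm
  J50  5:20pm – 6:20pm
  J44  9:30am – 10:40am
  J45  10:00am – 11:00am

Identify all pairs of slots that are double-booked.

J44 & J45, J46 & J47, J46 & J48, J46 & J49, J47 & J48, J47 & J49, J48 & J49

Check each pair: they overlap iff neither finishes before the other starts.
Sorted by start: J43, J44, J45, J46, J48, J47, J49, J50, J51.
J44 starts after J43 ends, so J43 has no further overlaps.
J45 starts before J44 ends → J44 and J45 overlap.
J46 starts after J44 ends, so J44 has no further overlaps.
J46 starts after J45 ends, so J45 has no further overlaps.
J48 starts before J46 ends → J46 and J48 overlap.
J47 starts before J46 ends → J46 and J47 overlap.
J49 starts before J46 ends → J46 and J49 overlap.
J50 starts after J46 ends, so J46 has no further overlaps.
J47 starts before J48 ends → J48 and J47 overlap.
J49 starts before J48 ends → J48 and J49 overlap.
J50 starts after J48 ends, so J48 has no further overlaps.
J49 starts before J47 ends → J47 and J49 overlap.
J50 starts after J47 ends, so J47 has no further overlaps.
J50 starts after J49 ends, so J49 has no further overlaps.
J51 starts after J50 ends.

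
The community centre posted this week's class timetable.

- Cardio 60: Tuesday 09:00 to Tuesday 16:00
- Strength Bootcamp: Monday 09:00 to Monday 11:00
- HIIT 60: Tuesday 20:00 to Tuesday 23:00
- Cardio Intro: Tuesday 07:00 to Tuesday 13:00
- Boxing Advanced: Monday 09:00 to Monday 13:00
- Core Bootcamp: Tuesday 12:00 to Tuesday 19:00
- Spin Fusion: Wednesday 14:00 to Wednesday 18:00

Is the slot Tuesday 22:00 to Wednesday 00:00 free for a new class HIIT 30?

Boxing Advanced: ends Monday 13:00 at or before HIIT 30 starts Tuesday 22:00 → clear.
Strength Bootcamp: ends Monday 11:00 at or before HIIT 30 starts Tuesday 22:00 → clear.
Cardio Intro: ends Tuesday 13:00 at or before HIIT 30 starts Tuesday 22:00 → clear.
Cardio 60: ends Tuesday 16:00 at or before HIIT 30 starts Tuesday 22:00 → clear.
Core Bootcamp: ends Tuesday 19:00 at or before HIIT 30 starts Tuesday 22:00 → clear.
HIIT 60: starts Tuesday 20:00 before HIIT 30 ends Wednesday 00:00, and ends Tuesday 23:00 after HIIT 30 starts Tuesday 22:00 → overlap.
Spin Fusion: starts Wednesday 14:00 at or after HIIT 30 ends Wednesday 00:00 → clear.
HIIT 30 overlaps HIIT 60.

No — it overlaps HIIT 60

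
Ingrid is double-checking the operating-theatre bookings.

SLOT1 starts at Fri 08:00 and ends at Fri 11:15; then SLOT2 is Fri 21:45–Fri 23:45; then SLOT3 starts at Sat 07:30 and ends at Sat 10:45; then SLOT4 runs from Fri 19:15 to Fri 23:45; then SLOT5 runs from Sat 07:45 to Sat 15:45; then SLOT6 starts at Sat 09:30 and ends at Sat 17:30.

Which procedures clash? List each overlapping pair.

Sorted by start: SLOT1, SLOT4, SLOT2, SLOT3, SLOT5, SLOT6.
SLOT4 starts after SLOT1 ends, so SLOT1 has no further overlaps.
SLOT2 starts before SLOT4 ends → SLOT4 and SLOT2 overlap.
SLOT3 starts after SLOT4 ends, so SLOT4 has no further overlaps.
SLOT3 starts after SLOT2 ends, so SLOT2 has no further overlaps.
SLOT5 starts before SLOT3 ends → SLOT3 and SLOT5 overlap.
SLOT6 starts before SLOT3 ends → SLOT3 and SLOT6 overlap.
SLOT6 starts before SLOT5 ends → SLOT5 and SLOT6 overlap.

SLOT2 & SLOT4, SLOT3 & SLOT5, SLOT3 & SLOT6, SLOT5 & SLOT6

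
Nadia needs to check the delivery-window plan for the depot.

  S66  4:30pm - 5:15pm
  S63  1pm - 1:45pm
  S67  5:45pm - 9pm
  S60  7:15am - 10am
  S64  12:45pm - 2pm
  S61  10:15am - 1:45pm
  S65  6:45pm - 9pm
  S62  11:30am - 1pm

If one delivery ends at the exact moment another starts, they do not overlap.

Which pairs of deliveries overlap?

Sorted by start: S60, S61, S62, S64, S63, S66, S67, S65.
S61 starts after S60 ends, so S60 has no further overlaps.
S62 starts before S61 ends → S61 and S62 overlap.
S64 starts before S61 ends → S61 and S64 overlap.
S63 starts before S61 ends → S61 and S63 overlap.
S66 starts after S61 ends, so S61 has no further overlaps.
S64 starts before S62 ends → S62 and S64 overlap.
S63 starts exactly when S62 ends (back-to-back, no overlap), so S62 has no further overlaps.
S63 starts before S64 ends → S64 and S63 overlap.
S66 starts after S64 ends, so S64 has no further overlaps.
S66 starts after S63 ends, so S63 has no further overlaps.
S67 starts after S66 ends, so S66 has no further overlaps.
S65 starts before S67 ends → S67 and S65 overlap.

S61 & S62, S61 & S63, S61 & S64, S62 & S64, S63 & S64, S65 & S67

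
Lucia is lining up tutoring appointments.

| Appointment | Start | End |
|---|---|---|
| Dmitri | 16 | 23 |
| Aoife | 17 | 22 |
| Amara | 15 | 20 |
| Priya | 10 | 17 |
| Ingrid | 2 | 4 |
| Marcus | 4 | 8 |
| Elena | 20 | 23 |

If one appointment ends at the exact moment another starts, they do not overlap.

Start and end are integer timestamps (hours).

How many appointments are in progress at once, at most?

3

Sort all start/end points and keep a running count:
2 start Ingrid → 1
4 end Ingrid → 0
4 start Marcus → 1
8 end Marcus → 0
10 start Priya → 1
15 start Amara → 2
16 start Dmitri → 3
17 end Priya → 2
17 start Aoife → 3
20 end Amara → 2
20 start Elena → 3
22 end Aoife → 2
23 end Dmitri → 1
23 end Elena → 0
Peak is 3, at 16 (Amara, Dmitri, Priya).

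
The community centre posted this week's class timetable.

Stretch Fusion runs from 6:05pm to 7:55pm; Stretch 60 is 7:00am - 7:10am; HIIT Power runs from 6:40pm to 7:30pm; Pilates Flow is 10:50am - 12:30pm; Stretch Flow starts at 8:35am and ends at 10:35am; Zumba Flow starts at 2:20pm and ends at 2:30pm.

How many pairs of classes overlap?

Two intervals overlap when each starts before the other ends.
Sorted by start: Stretch 60, Stretch Flow, Pilates Flow, Zumba Flow, Stretch Fusion, HIIT Power.
Stretch Flow starts after Stretch 60 ends; Stretch 60 is clear from here.
Pilates Flow starts after Stretch Flow ends; Stretch Flow is clear from here.
Zumba Flow starts after Pilates Flow ends; Pilates Flow is clear from here.
Stretch Fusion starts after Zumba Flow ends; Zumba Flow is clear from here.
HIIT Power starts before Stretch Fusion ends → Stretch Fusion and HIIT Power overlap.
Overlapping pairs: HIIT Power & Stretch Fusion — 1 in total.

1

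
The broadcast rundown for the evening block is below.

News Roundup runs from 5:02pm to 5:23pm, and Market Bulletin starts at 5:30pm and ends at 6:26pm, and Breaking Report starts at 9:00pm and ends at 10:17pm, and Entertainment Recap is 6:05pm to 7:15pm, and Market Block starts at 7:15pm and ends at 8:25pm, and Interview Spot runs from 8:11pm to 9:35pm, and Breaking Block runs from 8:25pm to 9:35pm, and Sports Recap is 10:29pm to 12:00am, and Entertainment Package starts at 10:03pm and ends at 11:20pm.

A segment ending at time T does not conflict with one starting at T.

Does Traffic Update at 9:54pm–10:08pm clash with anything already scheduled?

Yes — it overlaps Breaking Report, Entertainment Package

News Roundup: ends 5:23pm at or before Traffic Update starts 9:54pm → clear.
Market Bulletin: ends 6:26pm at or before Traffic Update starts 9:54pm → clear.
Entertainment Recap: ends 7:15pm at or before Traffic Update starts 9:54pm → clear.
Market Block: ends 8:25pm at or before Traffic Update starts 9:54pm → clear.
Interview Spot: ends 9:35pm at or before Traffic Update starts 9:54pm → clear.
Breaking Block: ends 9:35pm at or before Traffic Update starts 9:54pm → clear.
Breaking Report: starts 9:00pm before Traffic Update ends 10:08pm, and ends 10:17pm after Traffic Update starts 9:54pm → overlap.
Entertainment Package: starts 10:03pm before Traffic Update ends 10:08pm, and ends 11:20pm after Traffic Update starts 9:54pm → overlap.
Sports Recap: starts 10:29pm at or after Traffic Update ends 10:08pm → clear.
Traffic Update overlaps Breaking Report, Entertainment Package.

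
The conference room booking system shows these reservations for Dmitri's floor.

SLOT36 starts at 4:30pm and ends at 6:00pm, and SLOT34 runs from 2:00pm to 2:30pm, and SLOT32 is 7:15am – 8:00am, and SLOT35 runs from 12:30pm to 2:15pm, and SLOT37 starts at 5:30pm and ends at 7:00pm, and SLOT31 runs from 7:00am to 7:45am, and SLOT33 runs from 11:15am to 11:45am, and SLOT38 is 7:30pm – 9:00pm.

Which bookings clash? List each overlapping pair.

Sorted by start: SLOT31, SLOT32, SLOT33, SLOT35, SLOT34, SLOT36, SLOT37, SLOT38.
SLOT32 starts before SLOT31 ends → SLOT31 and SLOT32 overlap.
SLOT33 starts after SLOT31 ends — done with SLOT31.
SLOT33 starts after SLOT32 ends — done with SLOT32.
SLOT35 starts after SLOT33 ends — done with SLOT33.
SLOT34 starts before SLOT35 ends → SLOT35 and SLOT34 overlap.
SLOT36 starts after SLOT35 ends — done with SLOT35.
SLOT36 starts after SLOT34 ends — done with SLOT34.
SLOT37 starts before SLOT36 ends → SLOT36 and SLOT37 overlap.
SLOT38 starts after SLOT36 ends.
SLOT38 starts after SLOT37 ends.

SLOT31 & SLOT32, SLOT34 & SLOT35, SLOT36 & SLOT37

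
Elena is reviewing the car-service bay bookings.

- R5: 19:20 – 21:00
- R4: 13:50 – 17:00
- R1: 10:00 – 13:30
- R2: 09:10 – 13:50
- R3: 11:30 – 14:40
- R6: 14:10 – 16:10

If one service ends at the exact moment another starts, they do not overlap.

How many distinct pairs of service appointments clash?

6

Sorted by start: R2, R1, R3, R4, R6, R5.
R1 starts before R2 ends → R2 and R1 overlap.
R3 starts before R2 ends → R2 and R3 overlap.
R4 starts exactly when R2 ends (back-to-back, no overlap) — done with R2.
R3 starts before R1 ends → R1 and R3 overlap.
R4 starts after R1 ends — done with R1.
R4 starts before R3 ends → R3 and R4 overlap.
R6 starts before R3 ends → R3 and R6 overlap.
R5 starts after R3 ends.
R6 starts before R4 ends → R4 and R6 overlap.
R5 starts after R4 ends.
R5 starts after R6 ends.
Overlapping pairs: R1 & R2, R1 & R3, R2 & R3, R3 & R4, R3 & R6, R4 & R6 — 6 in total.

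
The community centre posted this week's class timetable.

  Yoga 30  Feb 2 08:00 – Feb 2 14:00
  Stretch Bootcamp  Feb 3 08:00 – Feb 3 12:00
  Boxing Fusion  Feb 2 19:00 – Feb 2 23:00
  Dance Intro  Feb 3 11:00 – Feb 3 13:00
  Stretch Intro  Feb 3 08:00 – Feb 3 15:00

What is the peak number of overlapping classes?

3

Sort all start/end points and keep a running count:
Feb 2 08:00 start Yoga 30 → 1
Feb 2 14:00 end Yoga 30 → 0
Feb 2 19:00 start Boxing Fusion → 1
Feb 2 23:00 end Boxing Fusion → 0
Feb 3 08:00 start Stretch Bootcamp → 1
Feb 3 08:00 start Stretch Intro → 2
Feb 3 11:00 start Dance Intro → 3
Feb 3 12:00 end Stretch Bootcamp → 2
Feb 3 13:00 end Dance Intro → 1
Feb 3 15:00 end Stretch Intro → 0
Peak is 3, at Feb 3 11:00 (Dance Intro, Stretch Bootcamp, Stretch Intro).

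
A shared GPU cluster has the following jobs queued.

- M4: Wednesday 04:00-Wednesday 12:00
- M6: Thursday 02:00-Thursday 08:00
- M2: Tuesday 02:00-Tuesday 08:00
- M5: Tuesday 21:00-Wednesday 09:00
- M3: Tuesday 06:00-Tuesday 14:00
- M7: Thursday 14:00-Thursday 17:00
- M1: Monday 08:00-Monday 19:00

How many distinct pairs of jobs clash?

Sorted by start: M1, M2, M3, M5, M4, M6, M7.
M2 starts after M1 ends, so M1 has no further overlaps.
M3 starts before M2 ends → M2 and M3 overlap.
M5 starts after M2 ends, so M2 has no further overlaps.
M5 starts after M3 ends, so M3 has no further overlaps.
M4 starts before M5 ends → M5 and M4 overlap.
M6 starts after M5 ends, so M5 has no further overlaps.
M6 starts after M4 ends, so M4 has no further overlaps.
M7 starts after M6 ends.
Overlapping pairs: M2 & M3, M4 & M5 — 2 in total.

2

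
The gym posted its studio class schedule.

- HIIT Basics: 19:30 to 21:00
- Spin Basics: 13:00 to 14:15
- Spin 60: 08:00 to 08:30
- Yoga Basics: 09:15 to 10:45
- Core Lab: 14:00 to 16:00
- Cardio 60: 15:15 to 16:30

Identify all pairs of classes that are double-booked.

Two intervals overlap when each starts before the other ends.
Sorted by start: Spin 60, Yoga Basics, Spin Basics, Core Lab, Cardio 60, HIIT Basics.
Yoga Basics starts after Spin 60 ends, so nothing later overlaps Spin 60 either.
Spin Basics starts after Yoga Basics ends, so nothing later overlaps Yoga Basics either.
Core Lab starts before Spin Basics ends → Spin Basics and Core Lab overlap.
Cardio 60 starts after Spin Basics ends, so nothing later overlaps Spin Basics either.
Cardio 60 starts before Core Lab ends → Core Lab and Cardio 60 overlap.
HIIT Basics starts after Core Lab ends.
HIIT Basics starts after Cardio 60 ends.

Cardio 60 & Core Lab, Core Lab & Spin Basics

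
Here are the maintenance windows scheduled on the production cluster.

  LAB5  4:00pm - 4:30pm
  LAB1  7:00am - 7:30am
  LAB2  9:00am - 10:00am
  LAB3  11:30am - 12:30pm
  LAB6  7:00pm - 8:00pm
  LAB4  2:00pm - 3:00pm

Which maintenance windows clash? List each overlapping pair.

Check each pair: they overlap iff neither finishes before the other starts.
Sorted by start: LAB1, LAB2, LAB3, LAB4, LAB5, LAB6.
LAB2 starts after LAB1 ends — done with LAB1.
LAB3 starts after LAB2 ends — done with LAB2.
LAB4 starts after LAB3 ends — done with LAB3.
LAB5 starts after LAB4 ends — done with LAB4.
LAB6 starts after LAB5 ends.

no conflicts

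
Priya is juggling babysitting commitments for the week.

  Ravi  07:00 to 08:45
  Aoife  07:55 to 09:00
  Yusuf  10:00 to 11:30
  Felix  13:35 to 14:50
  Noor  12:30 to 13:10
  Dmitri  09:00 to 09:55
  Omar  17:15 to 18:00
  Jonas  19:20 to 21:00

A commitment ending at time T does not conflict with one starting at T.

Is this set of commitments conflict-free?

No

Sorted by start: Ravi, Aoife, Dmitri, Yusuf, Noor, Felix, Omar, Jonas.
Aoife starts before Ravi ends → Ravi and Aoife overlap.
That's a conflict, so the schedule is not conflict-free.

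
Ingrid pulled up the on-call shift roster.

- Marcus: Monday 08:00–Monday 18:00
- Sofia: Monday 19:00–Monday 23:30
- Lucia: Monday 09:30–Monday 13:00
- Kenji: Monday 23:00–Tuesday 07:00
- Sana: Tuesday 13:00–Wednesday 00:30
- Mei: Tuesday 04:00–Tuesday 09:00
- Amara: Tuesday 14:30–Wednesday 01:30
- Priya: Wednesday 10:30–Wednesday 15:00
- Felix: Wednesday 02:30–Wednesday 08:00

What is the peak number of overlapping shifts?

2

Sweep the timeline, counting +1 at each start and −1 at each end (ends before starts at a tie):
Monday 08:00 start Marcus → 1
Monday 09:30 start Lucia → 2
Monday 13:00 end Lucia → 1
Monday 18:00 end Marcus → 0
Monday 19:00 start Sofia → 1
Monday 23:00 start Kenji → 2
Monday 23:30 end Sofia → 1
Tuesday 04:00 start Mei → 2
Tuesday 07:00 end Kenji → 1
Tuesday 09:00 end Mei → 0
Tuesday 13:00 start Sana → 1
Tuesday 14:30 start Amara → 2
Wednesday 00:30 end Sana → 1
Wednesday 01:30 end Amara → 0
Wednesday 02:30 start Felix → 1
Wednesday 08:00 end Felix → 0
Wednesday 10:30 start Priya → 1
Wednesday 15:00 end Priya → 0
Peak is 2, at Monday 09:30 (Lucia, Marcus).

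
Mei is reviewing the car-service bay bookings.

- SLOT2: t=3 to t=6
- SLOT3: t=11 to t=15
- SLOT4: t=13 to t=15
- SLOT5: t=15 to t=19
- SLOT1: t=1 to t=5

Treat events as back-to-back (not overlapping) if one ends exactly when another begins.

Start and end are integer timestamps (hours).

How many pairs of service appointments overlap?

2

Sorted by start: SLOT1, SLOT2, SLOT3, SLOT4, SLOT5.
SLOT2 starts before SLOT1 ends → SLOT1 and SLOT2 overlap.
SLOT3 starts after SLOT1 ends; SLOT1 is clear from here.
SLOT3 starts after SLOT2 ends; SLOT2 is clear from here.
SLOT4 starts before SLOT3 ends → SLOT3 and SLOT4 overlap.
SLOT5 starts exactly when SLOT3 ends (back-to-back, no overlap).
SLOT5 starts exactly when SLOT4 ends (back-to-back, no overlap).
Overlapping pairs: SLOT1 & SLOT2, SLOT3 & SLOT4 — 2 in total.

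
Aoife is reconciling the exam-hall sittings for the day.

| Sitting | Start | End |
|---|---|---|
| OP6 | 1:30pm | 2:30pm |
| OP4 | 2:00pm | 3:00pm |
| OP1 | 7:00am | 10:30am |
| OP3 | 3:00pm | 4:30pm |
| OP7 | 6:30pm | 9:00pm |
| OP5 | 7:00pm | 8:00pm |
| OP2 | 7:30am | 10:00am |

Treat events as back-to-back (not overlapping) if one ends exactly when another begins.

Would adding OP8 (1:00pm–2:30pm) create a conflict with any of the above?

OP1: ends 10:30am at or before OP8 starts 1:00pm → clear.
OP2: ends 10:00am at or before OP8 starts 1:00pm → clear.
OP6: starts 1:30pm before OP8 ends 2:30pm, and ends 2:30pm after OP8 starts 1:00pm → overlap.
OP4: starts 2:00pm before OP8 ends 2:30pm, and ends 3:00pm after OP8 starts 1:00pm → overlap.
OP3: starts 3:00pm at or after OP8 ends 2:30pm → clear.
OP7: starts 6:30pm at or after OP8 ends 2:30pm → clear.
OP5: starts 7:00pm at or after OP8 ends 2:30pm → clear.
OP8 overlaps OP4, OP6.

Yes — it overlaps OP4, OP6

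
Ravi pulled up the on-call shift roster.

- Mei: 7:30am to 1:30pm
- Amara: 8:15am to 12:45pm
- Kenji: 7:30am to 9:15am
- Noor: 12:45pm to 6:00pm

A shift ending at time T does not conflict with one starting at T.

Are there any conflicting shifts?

Yes

Check each pair: they overlap iff neither finishes before the other starts.
Sorted by start: Mei, Kenji, Amara, Noor.
Kenji starts before Mei ends → Mei and Kenji overlap.
That's a conflict, so the schedule is not conflict-free.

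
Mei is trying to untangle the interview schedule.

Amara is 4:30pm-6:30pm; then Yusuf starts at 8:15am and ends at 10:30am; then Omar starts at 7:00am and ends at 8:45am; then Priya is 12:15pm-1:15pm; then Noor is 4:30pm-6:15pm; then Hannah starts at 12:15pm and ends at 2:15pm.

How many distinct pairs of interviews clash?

3

Sorted by start: Omar, Yusuf, Priya, Hannah, Amara, Noor.
Yusuf starts before Omar ends → Omar and Yusuf overlap.
Priya starts after Omar ends; Omar is clear from here.
Priya starts after Yusuf ends; Yusuf is clear from here.
Hannah starts before Priya ends → Priya and Hannah overlap.
Amara starts after Priya ends; Priya is clear from here.
Amara starts after Hannah ends; Hannah is clear from here.
Noor starts before Amara ends → Amara and Noor overlap.
Overlapping pairs: Amara & Noor, Hannah & Priya, Omar & Yusuf — 3 in total.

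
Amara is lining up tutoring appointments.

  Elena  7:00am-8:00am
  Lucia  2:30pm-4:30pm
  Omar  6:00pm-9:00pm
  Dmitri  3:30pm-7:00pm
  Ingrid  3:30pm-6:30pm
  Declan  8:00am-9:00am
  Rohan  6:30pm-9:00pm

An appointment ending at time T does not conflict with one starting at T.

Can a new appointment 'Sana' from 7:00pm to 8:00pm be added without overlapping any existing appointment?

Elena: ends 8:00am at or before Sana starts 7:00pm → clear.
Declan: ends 9:00am at or before Sana starts 7:00pm → clear.
Lucia: ends 4:30pm at or before Sana starts 7:00pm → clear.
Ingrid: ends 6:30pm at or before Sana starts 7:00pm → clear.
Dmitri: ends 7:00pm at or before Sana starts 7:00pm → clear.
Omar: starts 6:00pm before Sana ends 8:00pm, and ends 9:00pm after Sana starts 7:00pm → overlap.
Rohan: starts 6:30pm before Sana ends 8:00pm, and ends 9:00pm after Sana starts 7:00pm → overlap.
Sana overlaps Omar, Rohan.

No — it overlaps Omar, Rohan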